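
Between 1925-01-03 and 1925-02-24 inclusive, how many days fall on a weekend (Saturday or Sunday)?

16

1925-01-03 is a Saturday.
The range spans 53 days (inclusive of both endpoints).
53 = 7 × 7 + 4, so there are 7 full weeks plus 4 extra days.
Each full week contributes 2 weekend days (Sat, Sun): 7 × 2 = 14.
The 4 extra days are Saturday, Sunday, Monday, Tuesday — 2 of them qualify.
Total: 14 + 2 = 16.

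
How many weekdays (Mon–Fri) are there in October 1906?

October 1, 1906 is a Monday.
The range spans 31 days (inclusive of both endpoints).
31 = 7 × 4 + 3, so there are 4 full weeks plus 3 extra days.
Each full week contributes 5 weekdays (Mon–Fri): 4 × 5 = 20.
The 3 extra days are Mon, Tue, Wed — 3 of them qualify.
Total: 20 + 3 = 23.

23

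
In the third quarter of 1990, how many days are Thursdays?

13

July 1, 1990 is a Sunday.
From July 1, 1990 to September 30, 1990 is 92 days inclusive.
92 = 7 × 13 + 1, so there are 13 full weeks plus 1 extra day.
Each full week contributes one Thursday: 13 so far.
The 1 extra day is Sun — none qualify.
Total: 13 + 0 = 13.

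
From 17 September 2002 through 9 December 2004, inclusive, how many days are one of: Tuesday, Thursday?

17 September 2002 is a Tuesday.
The range spans 815 days (inclusive of both endpoints).
815 = 7 × 116 + 3, so there are 116 full weeks plus 3 extra days.
Each full week contributes 2 days from the set (Tue, Thu): 116 × 2 = 232.
The 3 extra days are Tuesday, Wednesday, Thursday — 2 of them qualify.
Total: 232 + 2 = 234.

234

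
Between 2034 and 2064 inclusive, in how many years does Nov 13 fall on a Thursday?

5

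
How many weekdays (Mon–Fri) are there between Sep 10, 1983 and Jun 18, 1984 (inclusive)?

201 weekdays

Sep 10, 1983 is a Saturday.
The range spans 283 days (inclusive of both endpoints).
283 = 7 × 40 + 3, so there are 40 full weeks plus 3 extra days.
Each full week contributes 5 weekdays (Mon–Fri): 40 × 5 = 200.
The 3 extra days are Sat, Sun, Mon — 1 of them qualifies.
Total: 200 + 1 = 201.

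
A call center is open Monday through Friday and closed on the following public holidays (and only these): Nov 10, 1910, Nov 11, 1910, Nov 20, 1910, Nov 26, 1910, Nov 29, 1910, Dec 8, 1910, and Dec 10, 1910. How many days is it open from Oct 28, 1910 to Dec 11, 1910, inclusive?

27

Oct 28, 1910 is a Friday.
From Oct 28, 1910 to Dec 11, 1910 is 45 days inclusive.
45 = 7 × 6 + 3, so there are 6 full weeks plus 3 extra days.
Each full week contributes 5 weekdays (Mon–Fri): 6 × 5 = 30.
The 3 extra days are Friday, Saturday, Sunday — 1 of them qualifies.
Total: 30 + 1 = 31.
Holidays: Nov 10, 1910 (Thu); Nov 11, 1910 (Fri); Nov 20, 1910 (Sun); Nov 26, 1910 (Sat); Nov 29, 1910 (Tue); Dec 8, 1910 (Thu); Dec 10, 1910 (Sat).
4 of the 7 holidays fall on weekdays; the rest are weekends and were already excluded.
Business days: 31 − 4 = 27.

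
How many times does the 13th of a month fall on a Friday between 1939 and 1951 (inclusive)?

22

Friday-the-13ths by year:
1939: Jan, Oct
1940: Sep, Dec
1941: Jun
1942: Feb, Mar, Nov
1943: Aug
1944: Oct
1945: Apr, Jul
1946: Sep, Dec
1947: Jun
1948: Feb, Aug
1949: May
1950: Jan, Oct
1951: Apr, Jul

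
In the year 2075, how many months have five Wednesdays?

A month has five Wednesdays exactly when Wednesday falls within its first (length − 28) days.
Jan: 31 days, starts Tue → 5 of Tue, Wed, Thu ✓
Feb: 28 days, starts Fri → 5 of (none)
Mar: 31 days, starts Fri → 5 of Fri, Sat, Sun
Apr: 30 days, starts Mon → 5 of Mon, Tue
May: 31 days, starts Wed → 5 of Wed, Thu, Fri ✓
Jun: 30 days, starts Sat → 5 of Sat, Sun
Jul: 31 days, starts Mon → 5 of Mon, Tue, Wed ✓
Aug: 31 days, starts Thu → 5 of Thu, Fri, Sat
Sep: 30 days, starts Sun → 5 of Sun, Mon
Oct: 31 days, starts Tue → 5 of Tue, Wed, Thu ✓
Nov: 30 days, starts Fri → 5 of Fri, Sat
Dec: 31 days, starts Sun → 5 of Sun, Mon, Tue
Months with five Wednesdays: Jan, May, Jul, Oct.

4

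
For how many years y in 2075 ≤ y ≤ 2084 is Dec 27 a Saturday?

Day of week of December 27 in each year:
2075: Fri, 2076: Sun, 2077: Mon, 2078: Tue, 2079: Wed, 2080: Fri, 2081: Sat ✓, 2082: Sun, 2083: Mon, 2084: Wed
Saturdays: 2081.

1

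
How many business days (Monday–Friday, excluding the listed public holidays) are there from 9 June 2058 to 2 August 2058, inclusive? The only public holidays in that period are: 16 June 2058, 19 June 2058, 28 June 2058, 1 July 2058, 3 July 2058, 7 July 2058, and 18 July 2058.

9 June 2058 is a Sunday.
From 9 June 2058 to 2 August 2058 is 55 days inclusive.
55 = 7 × 7 + 6, so there are 7 full weeks plus 6 extra days.
Each full week contributes 5 weekdays (Mon–Fri): 7 × 5 = 35.
The 6 extra days are Sunday, Monday, Tuesday, Wednesday, Thursday, Friday — 5 of them qualify.
Total: 35 + 5 = 40.
Holidays: 16 June 2058 (Sun); 19 June 2058 (Wed); 28 June 2058 (Fri); 1 July 2058 (Mon); 3 July 2058 (Wed); 7 July 2058 (Sun); 18 July 2058 (Thu).
5 of the 7 holidays fall on weekdays; the rest are weekends and were already excluded.
Business days: 40 − 5 = 35.

35 business days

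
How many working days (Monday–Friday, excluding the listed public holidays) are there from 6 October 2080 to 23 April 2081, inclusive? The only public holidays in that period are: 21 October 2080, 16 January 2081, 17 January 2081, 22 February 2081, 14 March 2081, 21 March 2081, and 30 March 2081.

138 working days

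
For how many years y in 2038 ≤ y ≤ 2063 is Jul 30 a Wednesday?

Day of week of July 30 in each year:
2038: Fri, 2039: Sat, 2040: Mon, 2041: Tue, 2042: Wed ✓, 2043: Thu, 2044: Sat, 2045: Sun, 2046: Mon, 2047: Tue, 2048: Thu, 2049: Fri, 2050: Sat, 2051: Sun, 2052: Tue, 2053: Wed ✓, 2054: Thu, 2055: Fri, 2056: Sun, 2057: Mon, 2058: Tue, 2059: Wed ✓, 2060: Fri, 2061: Sat, 2062: Sun, 2063: Mon
Wednesdays: 2042, 2053, 2059.

3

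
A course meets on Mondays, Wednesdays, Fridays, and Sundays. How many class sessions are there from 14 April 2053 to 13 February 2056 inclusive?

592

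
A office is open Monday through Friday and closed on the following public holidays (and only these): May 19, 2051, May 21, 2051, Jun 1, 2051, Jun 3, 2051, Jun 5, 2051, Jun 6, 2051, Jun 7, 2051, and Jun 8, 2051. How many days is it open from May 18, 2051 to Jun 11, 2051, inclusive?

11 working days

May 18, 2051 is a Thursday.
The range spans 25 days (inclusive of both endpoints).
25 = 7 × 3 + 4, so there are 3 full weeks plus 4 extra days.
Each full week contributes 5 weekdays (Mon–Fri): 3 × 5 = 15.
The 4 extra days are Thursday, Friday, Saturday, Sunday — 2 of them qualify.
Total: 15 + 2 = 17.
Holidays: May 19, 2051 (Fri); May 21, 2051 (Sun); Jun 1, 2051 (Thu); Jun 3, 2051 (Sat); Jun 5, 2051 (Mon); Jun 6, 2051 (Tue); Jun 7, 2051 (Wed); Jun 8, 2051 (Thu).
6 of the 8 holidays fall on weekdays; the rest are weekends and were already excluded.
Business days: 17 − 6 = 11.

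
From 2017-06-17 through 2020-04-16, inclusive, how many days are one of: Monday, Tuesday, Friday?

2017-06-17 is a Saturday.
That's 1035 days from start to end, counting both.
1035 = 7 × 147 + 6, so there are 147 full weeks plus 6 extra days.
Each full week contributes 3 days from the set (Mon, Tue, Fri): 147 × 3 = 441.
The 6 extra days are Sat, Sun, Mon, Tue, Wed, Thu — 2 of them qualify.
Total: 441 + 2 = 443.

443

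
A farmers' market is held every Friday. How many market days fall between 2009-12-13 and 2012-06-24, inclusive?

2009-12-13 is a Sunday.
The range spans 925 days (inclusive of both endpoints).
925 = 7 × 132 + 1, so there are 132 full weeks plus 1 extra day.
Each full week contributes one Friday: 132 so far.
The 1 extra day is Sun — none qualify.
Total: 132 + 0 = 132.

132 Fridays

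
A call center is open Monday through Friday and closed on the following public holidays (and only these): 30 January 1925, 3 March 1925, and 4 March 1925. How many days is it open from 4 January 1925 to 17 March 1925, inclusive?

49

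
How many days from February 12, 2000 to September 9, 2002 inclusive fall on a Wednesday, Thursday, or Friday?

February 12, 2000 is a Saturday.
The range spans 941 days (inclusive of both endpoints).
941 = 7 × 134 + 3, so there are 134 full weeks plus 3 extra days.
Each full week contributes 3 days from the set (Wed, Thu, Fri): 134 × 3 = 402.
The 3 extra days are Saturday, Sunday, Monday — none qualify.
Total: 402 + 0 = 402.

402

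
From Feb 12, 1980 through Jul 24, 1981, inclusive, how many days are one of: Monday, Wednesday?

151

Feb 12, 1980 is a Tuesday.
From Feb 12, 1980 to Jul 24, 1981 is 529 days inclusive.
529 = 7 × 75 + 4, so there are 75 full weeks plus 4 extra days.
Each full week contributes 2 days from the set (Mon, Wed): 75 × 2 = 150.
The 4 extra days are Tuesday, Wednesday, Thursday, Friday — 1 of them qualifies.
Total: 150 + 1 = 151.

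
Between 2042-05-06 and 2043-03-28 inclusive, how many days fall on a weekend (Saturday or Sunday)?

2042-05-06 is a Tuesday.
From 2042-05-06 to 2043-03-28 is 327 days inclusive.
327 = 7 × 46 + 5, so there are 46 full weeks plus 5 extra days.
Each full week contributes 2 weekend days (Sat, Sun): 46 × 2 = 92.
The 5 extra days are Tuesday, Wednesday, Thursday, Friday, Saturday — 1 of them qualifies.
Total: 92 + 1 = 93.

93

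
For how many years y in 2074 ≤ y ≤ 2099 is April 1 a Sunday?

4

Day of week of April 1 in each year:
2074: Sun ✓, 2075: Mon, 2076: Wed, 2077: Thu, 2078: Fri, 2079: Sat, 2080: Mon, 2081: Tue, 2082: Wed, 2083: Thu, 2084: Sat, 2085: Sun ✓, 2086: Mon, 2087: Tue, 2088: Thu, 2089: Fri, 2090: Sat, 2091: Sun ✓, 2092: Tue, 2093: Wed, 2094: Thu, 2095: Fri, 2096: Sun ✓, 2097: Mon, 2098: Tue, 2099: Wed
Sundays: 2074, 2085, 2091, 2096.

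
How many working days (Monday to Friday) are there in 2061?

260

January 1, 2061 is a Saturday.
From January 1, 2061 to December 31, 2061 is 365 days inclusive.
365 = 7 × 52 + 1, so there are 52 full weeks plus 1 extra day.
Each full week contributes 5 weekdays (Mon–Fri): 52 × 5 = 260.
The 1 extra day is Saturday — none qualify.
Total: 260 + 0 = 260.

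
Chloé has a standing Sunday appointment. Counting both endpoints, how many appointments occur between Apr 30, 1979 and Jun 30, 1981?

Apr 30, 1979 is a Monday.
The range spans 793 days (inclusive of both endpoints).
793 = 7 × 113 + 2, so there are 113 full weeks plus 2 extra days.
Each full week contributes one Sunday: 113 so far.
The 2 extra days are Monday, Tuesday — none qualify.
Total: 113 + 0 = 113.

113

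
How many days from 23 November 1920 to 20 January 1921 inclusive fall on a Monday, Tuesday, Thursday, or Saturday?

23 November 1920 is a Tuesday.
From 23 November 1920 to 20 January 1921 is 59 days inclusive.
59 = 7 × 8 + 3, so there are 8 full weeks plus 3 extra days.
Each full week contributes 4 days from the set (Mon, Tue, Thu, Sat): 8 × 4 = 32.
The 3 extra days are Tuesday, Wednesday, Thursday — 2 of them qualify.
Total: 32 + 2 = 34.

34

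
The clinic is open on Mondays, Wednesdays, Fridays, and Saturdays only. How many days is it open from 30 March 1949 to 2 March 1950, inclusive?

30 March 1949 is a Wednesday.
That's 338 days from start to end, counting both.
338 = 7 × 48 + 2, so there are 48 full weeks plus 2 extra days.
Each full week contributes 4 days from the set (Mon, Wed, Fri, Sat): 48 × 4 = 192.
The 2 extra days are Wed, Thu — 1 of them qualifies.
Total: 192 + 1 = 193.

193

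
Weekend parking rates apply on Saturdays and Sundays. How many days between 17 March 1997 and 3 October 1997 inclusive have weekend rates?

56

17 March 1997 is a Monday.
That's 201 days from start to end, counting both.
201 = 7 × 28 + 5, so there are 28 full weeks plus 5 extra days.
Each full week contributes 2 weekend days (Sat, Sun): 28 × 2 = 56.
The 5 extra days are Monday, Tuesday, Wednesday, Thursday, Friday — none qualify.
Total: 56 + 0 = 56.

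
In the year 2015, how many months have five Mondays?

A month has five Mondays exactly when Monday falls within its first (length − 28) days.
Jan: 31 days, starts Thu → 5 of Thu, Fri, Sat
Feb: 28 days, starts Sun → 5 of (none)
Mar: 31 days, starts Sun → 5 of Sun, Mon, Tue ✓
Apr: 30 days, starts Wed → 5 of Wed, Thu
May: 31 days, starts Fri → 5 of Fri, Sat, Sun
Jun: 30 days, starts Mon → 5 of Mon, Tue ✓
Jul: 31 days, starts Wed → 5 of Wed, Thu, Fri
Aug: 31 days, starts Sat → 5 of Sat, Sun, Mon ✓
Sep: 30 days, starts Tue → 5 of Tue, Wed
Oct: 31 days, starts Thu → 5 of Thu, Fri, Sat
Nov: 30 days, starts Sun → 5 of Sun, Mon ✓
Dec: 31 days, starts Tue → 5 of Tue, Wed, Thu
Months with five Mondays: Mar, Jun, Aug, Nov.

4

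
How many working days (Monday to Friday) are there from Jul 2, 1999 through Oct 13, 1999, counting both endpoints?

74

Jul 2, 1999 is a Friday.
From Jul 2, 1999 to Oct 13, 1999 is 104 days inclusive.
104 = 7 × 14 + 6, so there are 14 full weeks plus 6 extra days.
Each full week contributes 5 weekdays (Mon–Fri): 14 × 5 = 70.
The 6 extra days are Fri, Sat, Sun, Mon, Tue, Wed — 4 of them qualify.
Total: 70 + 4 = 74.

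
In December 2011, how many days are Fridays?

5

2011-12-01 is a Thursday.
The range spans 31 days (inclusive of both endpoints).
31 = 7 × 4 + 3, so there are 4 full weeks plus 3 extra days.
Each full week contributes one Friday: 4 so far.
The 3 extra days are Thursday, Friday, Saturday — 1 of them qualifies.
Total: 4 + 1 = 5.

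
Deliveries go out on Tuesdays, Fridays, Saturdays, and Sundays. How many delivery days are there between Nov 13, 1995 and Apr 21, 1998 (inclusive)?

Nov 13, 1995 is a Monday.
The range spans 891 days (inclusive of both endpoints).
891 = 7 × 127 + 2, so there are 127 full weeks plus 2 extra days.
Each full week contributes 4 days from the set (Tue, Fri, Sat, Sun): 127 × 4 = 508.
The 2 extra days are Monday, Tuesday — 1 of them qualifies.
Total: 508 + 1 = 509.

509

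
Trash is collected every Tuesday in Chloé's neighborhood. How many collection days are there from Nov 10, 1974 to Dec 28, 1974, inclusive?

Nov 10, 1974 is a Sunday.
From Nov 10, 1974 to Dec 28, 1974 is 49 days inclusive.
49 = 7 × 7, so the span is exactly 7 full weeks.
Each full week contributes one Tuesday: 7 so far.
Total: 7.

7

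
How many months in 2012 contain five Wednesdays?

4

A month has five Wednesdays exactly when Wednesday falls within its first (length − 28) days.
Jan: 31 days, starts Sun → 5 of Sun, Mon, Tue
Feb: 29 days, starts Wed → 5 of Wed ✓
Mar: 31 days, starts Thu → 5 of Thu, Fri, Sat
Apr: 30 days, starts Sun → 5 of Sun, Mon
May: 31 days, starts Tue → 5 of Tue, Wed, Thu ✓
Jun: 30 days, starts Fri → 5 of Fri, Sat
Jul: 31 days, starts Sun → 5 of Sun, Mon, Tue
Aug: 31 days, starts Wed → 5 of Wed, Thu, Fri ✓
Sep: 30 days, starts Sat → 5 of Sat, Sun
Oct: 31 days, starts Mon → 5 of Mon, Tue, Wed ✓
Nov: 30 days, starts Thu → 5 of Thu, Fri
Dec: 31 days, starts Sat → 5 of Sat, Sun, Mon
Months with five Wednesdays: Feb, May, Aug, Oct.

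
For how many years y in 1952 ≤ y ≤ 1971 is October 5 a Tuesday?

Day of week of October 5 in each year:
1952: Sun, 1953: Mon, 1954: Tue ✓, 1955: Wed, 1956: Fri, 1957: Sat, 1958: Sun, 1959: Mon, 1960: Wed, 1961: Thu, 1962: Fri, 1963: Sat, 1964: Mon, 1965: Tue ✓, 1966: Wed, 1967: Thu, 1968: Sat, 1969: Sun, 1970: Mon, 1971: Tue ✓
Tuesdays: 1954, 1965, 1971.

3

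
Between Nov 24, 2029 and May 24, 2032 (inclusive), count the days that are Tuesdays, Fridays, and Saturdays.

391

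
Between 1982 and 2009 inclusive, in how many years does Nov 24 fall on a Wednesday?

4

Day of week of November 24 in each year:
1982: Wed ✓, 1983: Thu, 1984: Sat, 1985: Sun, 1986: Mon, 1987: Tue, 1988: Thu, 1989: Fri, 1990: Sat, 1991: Sun, 1992: Tue, 1993: Wed ✓, 1994: Thu, 1995: Fri, 1996: Sun, 1997: Mon, 1998: Tue, 1999: Wed ✓, 2000: Fri, 2001: Sat, 2002: Sun, 2003: Mon, 2004: Wed ✓, 2005: Thu, 2006: Fri, 2007: Sat, 2008: Mon, 2009: Tue
Wednesdays: 1982, 1993, 1999, 2004.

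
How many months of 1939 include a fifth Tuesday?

A month has five Tuesdays exactly when Tuesday falls within its first (length − 28) days.
Jan: 31 days, starts Sun → 5 of Sun, Mon, Tue ✓
Feb: 28 days, starts Wed → 5 of (none)
Mar: 31 days, starts Wed → 5 of Wed, Thu, Fri
Apr: 30 days, starts Sat → 5 of Sat, Sun
May: 31 days, starts Mon → 5 of Mon, Tue, Wed ✓
Jun: 30 days, starts Thu → 5 of Thu, Fri
Jul: 31 days, starts Sat → 5 of Sat, Sun, Mon
Aug: 31 days, starts Tue → 5 of Tue, Wed, Thu ✓
Sep: 30 days, starts Fri → 5 of Fri, Sat
Oct: 31 days, starts Sun → 5 of Sun, Mon, Tue ✓
Nov: 30 days, starts Wed → 5 of Wed, Thu
Dec: 31 days, starts Fri → 5 of Fri, Sat, Sun
Months with five Tuesdays: Jan, May, Aug, Oct.

4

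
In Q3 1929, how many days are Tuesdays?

July 1, 1929 is a Monday.
The range spans 92 days (inclusive of both endpoints).
92 = 7 × 13 + 1, so there are 13 full weeks plus 1 extra day.
Each full week contributes one Tuesday: 13 so far.
The 1 extra day is Monday — none qualify.
Total: 13 + 0 = 13.

13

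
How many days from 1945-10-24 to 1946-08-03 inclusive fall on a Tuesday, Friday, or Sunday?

1945-10-24 is a Wednesday.
From 1945-10-24 to 1946-08-03 is 284 days inclusive.
284 = 7 × 40 + 4, so there are 40 full weeks plus 4 extra days.
Each full week contributes 3 days from the set (Tue, Fri, Sun): 40 × 3 = 120.
The 4 extra days are Wed, Thu, Fri, Sat — 1 of them qualifies.
Total: 120 + 1 = 121.

121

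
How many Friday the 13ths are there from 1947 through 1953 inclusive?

12

Friday-the-13ths by year:
1947: Jun
1948: Feb, Aug
1949: May
1950: Jan, Oct
1951: Apr, Jul
1952: Jun
1953: Feb, Mar, Nov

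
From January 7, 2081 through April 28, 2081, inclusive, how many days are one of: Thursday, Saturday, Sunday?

48

January 7, 2081 is a Tuesday.
From January 7, 2081 to April 28, 2081 is 112 days inclusive.
112 = 7 × 16, so the span is exactly 16 full weeks.
Each full week contributes 3 days from the set (Thu, Sat, Sun): 16 × 3 = 48.
Total: 48.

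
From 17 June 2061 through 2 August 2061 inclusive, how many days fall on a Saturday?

17 June 2061 is a Friday.
From 17 June 2061 to 2 August 2061 is 47 days inclusive.
47 = 7 × 6 + 5, so there are 6 full weeks plus 5 extra days.
Each full week contributes one Saturday: 6 so far.
The 5 extra days are Friday, Saturday, Sunday, Monday, Tuesday — 1 of them qualifies.
Total: 6 + 1 = 7.

7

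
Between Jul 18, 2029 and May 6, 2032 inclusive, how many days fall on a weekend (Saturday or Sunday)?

Jul 18, 2029 is a Wednesday.
That's 1024 days from start to end, counting both.
1024 = 7 × 146 + 2, so there are 146 full weeks plus 2 extra days.
Each full week contributes 2 weekend days (Sat, Sun): 146 × 2 = 292.
The 2 extra days are Wed, Thu — none qualify.
Total: 292 + 0 = 292.

292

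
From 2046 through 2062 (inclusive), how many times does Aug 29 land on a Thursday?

Day of week of August 29 in each year:
2046: Wed, 2047: Thu ✓, 2048: Sat, 2049: Sun, 2050: Mon, 2051: Tue, 2052: Thu ✓, 2053: Fri, 2054: Sat, 2055: Sun, 2056: Tue, 2057: Wed, 2058: Thu ✓, 2059: Fri, 2060: Sun, 2061: Mon, 2062: Tue
Thursdays: 2047, 2052, 2058.

3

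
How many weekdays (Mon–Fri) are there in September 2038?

1 September 2038 is a Wednesday.
That's 30 days from start to end, counting both.
30 = 7 × 4 + 2, so there are 4 full weeks plus 2 extra days.
Each full week contributes 5 weekdays (Mon–Fri): 4 × 5 = 20.
The 2 extra days are Wed, Thu — 2 of them qualify.
Total: 20 + 2 = 22.

22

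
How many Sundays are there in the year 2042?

January 1, 2042 is a Wednesday.
The range spans 365 days (inclusive of both endpoints).
365 = 7 × 52 + 1, so there are 52 full weeks plus 1 extra day.
Each full week contributes one Sunday: 52 so far.
The 1 extra day is Wednesday — none qualify.
Total: 52 + 0 = 52.

52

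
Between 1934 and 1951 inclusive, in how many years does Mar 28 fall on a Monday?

2

Day of week of March 28 in each year:
1934: Wed, 1935: Thu, 1936: Sat, 1937: Sun, 1938: Mon ✓, 1939: Tue, 1940: Thu, 1941: Fri, 1942: Sat, 1943: Sun, 1944: Tue, 1945: Wed, 1946: Thu, 1947: Fri, 1948: Sun, 1949: Mon ✓, 1950: Tue, 1951: Wed
Mondays: 1938, 1949.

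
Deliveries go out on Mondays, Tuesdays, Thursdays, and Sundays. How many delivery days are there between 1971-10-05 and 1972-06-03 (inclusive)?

1971-10-05 is a Tuesday.
The range spans 243 days (inclusive of both endpoints).
243 = 7 × 34 + 5, so there are 34 full weeks plus 5 extra days.
Each full week contributes 4 days from the set (Mon, Tue, Thu, Sun): 34 × 4 = 136.
The 5 extra days are Tue, Wed, Thu, Fri, Sat — 2 of them qualify.
Total: 136 + 2 = 138.

138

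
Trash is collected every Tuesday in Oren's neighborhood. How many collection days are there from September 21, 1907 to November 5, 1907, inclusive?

7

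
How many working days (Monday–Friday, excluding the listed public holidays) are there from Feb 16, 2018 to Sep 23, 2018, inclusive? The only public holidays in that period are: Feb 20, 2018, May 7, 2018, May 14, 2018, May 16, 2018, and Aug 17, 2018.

Feb 16, 2018 is a Friday.
The range spans 220 days (inclusive of both endpoints).
220 = 7 × 31 + 3, so there are 31 full weeks plus 3 extra days.
Each full week contributes 5 weekdays (Mon–Fri): 31 × 5 = 155.
The 3 extra days are Friday, Saturday, Sunday — 1 of them qualifies.
Total: 155 + 1 = 156.
Holidays: Feb 20, 2018 (Tue); May 7, 2018 (Mon); May 14, 2018 (Mon); May 16, 2018 (Wed); Aug 17, 2018 (Fri).
All 5 holidays fall on weekdays, so subtract 5.
Business days: 156 − 5 = 151.

151 working days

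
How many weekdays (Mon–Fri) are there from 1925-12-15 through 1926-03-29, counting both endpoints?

1925-12-15 is a Tuesday.
From 1925-12-15 to 1926-03-29 is 105 days inclusive.
105 = 7 × 15, so the span is exactly 15 full weeks.
Each full week contributes 5 weekdays (Mon–Fri): 15 × 5 = 75.

75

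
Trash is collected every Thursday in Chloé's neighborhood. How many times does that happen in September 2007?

1 September 2007 is a Saturday.
That's 30 days from start to end, counting both.
30 = 7 × 4 + 2, so there are 4 full weeks plus 2 extra days.
Each full week contributes one Thursday: 4 so far.
The 2 extra days are Saturday, Sunday — none qualify.
Total: 4 + 0 = 4.

4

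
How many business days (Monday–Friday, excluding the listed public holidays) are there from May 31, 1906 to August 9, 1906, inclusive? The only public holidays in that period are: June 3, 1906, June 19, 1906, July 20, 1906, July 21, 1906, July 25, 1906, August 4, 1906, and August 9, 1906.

47

May 31, 1906 is a Thursday.
From May 31, 1906 to August 9, 1906 is 71 days inclusive.
71 = 7 × 10 + 1, so there are 10 full weeks plus 1 extra day.
Each full week contributes 5 weekdays (Mon–Fri): 10 × 5 = 50.
The 1 extra day is Thu — 1 of them qualifies.
Total: 50 + 1 = 51.
Holidays: June 3, 1906 (Sun); June 19, 1906 (Tue); July 20, 1906 (Fri); July 21, 1906 (Sat); July 25, 1906 (Wed); August 4, 1906 (Sat); August 9, 1906 (Thu).
4 of the 7 holidays fall on weekdays; the rest are weekends and were already excluded.
Business days: 51 − 4 = 47.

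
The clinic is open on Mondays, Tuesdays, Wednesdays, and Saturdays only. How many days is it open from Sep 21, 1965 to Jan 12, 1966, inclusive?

Sep 21, 1965 is a Tuesday.
From Sep 21, 1965 to Jan 12, 1966 is 114 days inclusive.
114 = 7 × 16 + 2, so there are 16 full weeks plus 2 extra days.
Each full week contributes 4 days from the set (Mon, Tue, Wed, Sat): 16 × 4 = 64.
The 2 extra days are Tue, Wed — 2 of them qualify.
Total: 64 + 2 = 66.

66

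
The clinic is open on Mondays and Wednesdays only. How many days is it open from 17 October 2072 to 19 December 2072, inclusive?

19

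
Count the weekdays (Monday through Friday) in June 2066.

22 weekdays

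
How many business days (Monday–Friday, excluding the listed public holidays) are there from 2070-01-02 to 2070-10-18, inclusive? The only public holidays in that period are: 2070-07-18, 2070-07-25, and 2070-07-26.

2070-01-02 is a Thursday.
The range spans 290 days (inclusive of both endpoints).
290 = 7 × 41 + 3, so there are 41 full weeks plus 3 extra days.
Each full week contributes 5 weekdays (Mon–Fri): 41 × 5 = 205.
The 3 extra days are Thu, Fri, Sat — 2 of them qualify.
Total: 205 + 2 = 207.
Holidays: 2070-07-18 (Fri); 2070-07-25 (Fri); 2070-07-26 (Sat).
2 of the 3 holidays fall on weekdays; the rest are weekends and were already excluded.
Business days: 207 − 2 = 205.

205 business days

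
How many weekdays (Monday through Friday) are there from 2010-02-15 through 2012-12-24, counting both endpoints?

2010-02-15 is a Monday.
From 2010-02-15 to 2012-12-24 is 1044 days inclusive.
1044 = 7 × 149 + 1, so there are 149 full weeks plus 1 extra day.
Each full week contributes 5 weekdays (Mon–Fri): 149 × 5 = 745.
The 1 extra day is Monday — 1 of them qualifies.
Total: 745 + 1 = 746.

746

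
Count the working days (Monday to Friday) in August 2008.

August 1, 2008 is a Friday.
That's 31 days from start to end, counting both.
31 = 7 × 4 + 3, so there are 4 full weeks plus 3 extra days.
Each full week contributes 5 weekdays (Mon–Fri): 4 × 5 = 20.
The 3 extra days are Fri, Sat, Sun — 1 of them qualifies.
Total: 20 + 1 = 21.

21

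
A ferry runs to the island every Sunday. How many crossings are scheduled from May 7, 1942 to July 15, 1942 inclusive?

May 7, 1942 is a Thursday.
From May 7, 1942 to July 15, 1942 is 70 days inclusive.
70 = 7 × 10, so the span is exactly 10 full weeks.
Each full week contributes one Sunday: 10 so far.

10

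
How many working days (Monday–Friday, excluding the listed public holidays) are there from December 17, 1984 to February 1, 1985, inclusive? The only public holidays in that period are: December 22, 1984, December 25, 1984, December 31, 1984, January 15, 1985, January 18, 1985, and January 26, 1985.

31 working days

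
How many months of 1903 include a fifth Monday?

4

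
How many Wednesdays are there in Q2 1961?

13

Apr 1, 1961 is a Saturday.
The range spans 91 days (inclusive of both endpoints).
91 = 7 × 13, so the span is exactly 13 full weeks.
Each full week contributes one Wednesday: 13 so far.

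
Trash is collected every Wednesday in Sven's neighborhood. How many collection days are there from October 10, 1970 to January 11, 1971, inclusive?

October 10, 1970 is a Saturday.
The range spans 94 days (inclusive of both endpoints).
94 = 7 × 13 + 3, so there are 13 full weeks plus 3 extra days.
Each full week contributes one Wednesday: 13 so far.
The 3 extra days are Sat, Sun, Mon — none qualify.
Total: 13 + 0 = 13.

13 Wednesdays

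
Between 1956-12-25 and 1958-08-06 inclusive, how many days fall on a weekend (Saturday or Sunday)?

1956-12-25 is a Tuesday.
That's 590 days from start to end, counting both.
590 = 7 × 84 + 2, so there are 84 full weeks plus 2 extra days.
Each full week contributes 2 weekend days (Sat, Sun): 84 × 2 = 168.
The 2 extra days are Tue, Wed — none qualify.
Total: 168 + 0 = 168.

168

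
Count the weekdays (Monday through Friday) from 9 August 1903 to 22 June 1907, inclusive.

9 August 1903 is a Sunday.
The range spans 1414 days (inclusive of both endpoints).
1414 = 7 × 202, so the span is exactly 202 full weeks.
Each full week contributes 5 weekdays (Mon–Fri): 202 × 5 = 1010.

1010 weekdays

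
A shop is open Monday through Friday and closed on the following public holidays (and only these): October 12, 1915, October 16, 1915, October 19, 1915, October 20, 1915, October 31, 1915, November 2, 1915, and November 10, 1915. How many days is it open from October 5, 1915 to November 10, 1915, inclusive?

22

October 5, 1915 is a Tuesday.
That's 37 days from start to end, counting both.
37 = 7 × 5 + 2, so there are 5 full weeks plus 2 extra days.
Each full week contributes 5 weekdays (Mon–Fri): 5 × 5 = 25.
The 2 extra days are Tuesday, Wednesday — 2 of them qualify.
Total: 25 + 2 = 27.
Holidays: October 12, 1915 (Tue); October 16, 1915 (Sat); October 19, 1915 (Tue); October 20, 1915 (Wed); October 31, 1915 (Sun); November 2, 1915 (Tue); November 10, 1915 (Wed).
5 of the 7 holidays fall on weekdays; the rest are weekends and were already excluded.
Business days: 27 − 5 = 22.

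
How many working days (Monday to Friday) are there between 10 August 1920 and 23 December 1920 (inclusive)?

98

10 August 1920 is a Tuesday.
That's 136 days from start to end, counting both.
136 = 7 × 19 + 3, so there are 19 full weeks plus 3 extra days.
Each full week contributes 5 weekdays (Mon–Fri): 19 × 5 = 95.
The 3 extra days are Tuesday, Wednesday, Thursday — 3 of them qualify.
Total: 95 + 3 = 98.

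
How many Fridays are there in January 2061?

4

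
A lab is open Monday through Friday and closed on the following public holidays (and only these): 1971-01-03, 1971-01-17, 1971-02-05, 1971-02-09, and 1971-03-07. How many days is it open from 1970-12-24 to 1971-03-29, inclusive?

1970-12-24 is a Thursday.
The range spans 96 days (inclusive of both endpoints).
96 = 7 × 13 + 5, so there are 13 full weeks plus 5 extra days.
Each full week contributes 5 weekdays (Mon–Fri): 13 × 5 = 65.
The 5 extra days are Thursday, Friday, Saturday, Sunday, Monday — 3 of them qualify.
Total: 65 + 3 = 68.
Holidays: 1971-01-03 (Sun); 1971-01-17 (Sun); 1971-02-05 (Fri); 1971-02-09 (Tue); 1971-03-07 (Sun).
2 of the 5 holidays fall on weekdays; the rest are weekends and were already excluded.
Business days: 68 − 2 = 66.

66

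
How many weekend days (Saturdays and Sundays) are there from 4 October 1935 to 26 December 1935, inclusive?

4 October 1935 is a Friday.
From 4 October 1935 to 26 December 1935 is 84 days inclusive.
84 = 7 × 12, so the span is exactly 12 full weeks.
Each full week contributes 2 weekend days (Sat, Sun): 12 × 2 = 24.

24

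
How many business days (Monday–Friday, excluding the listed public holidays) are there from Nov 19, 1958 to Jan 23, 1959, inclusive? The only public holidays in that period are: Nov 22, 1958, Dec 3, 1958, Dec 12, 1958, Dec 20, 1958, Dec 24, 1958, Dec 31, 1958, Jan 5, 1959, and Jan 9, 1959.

42

Nov 19, 1958 is a Wednesday.
That's 66 days from start to end, counting both.
66 = 7 × 9 + 3, so there are 9 full weeks plus 3 extra days.
Each full week contributes 5 weekdays (Mon–Fri): 9 × 5 = 45.
The 3 extra days are Wednesday, Thursday, Friday — 3 of them qualify.
Total: 45 + 3 = 48.
Holidays: Nov 22, 1958 (Sat); Dec 3, 1958 (Wed); Dec 12, 1958 (Fri); Dec 20, 1958 (Sat); Dec 24, 1958 (Wed); Dec 31, 1958 (Wed); Jan 5, 1959 (Mon); Jan 9, 1959 (Fri).
6 of the 8 holidays fall on weekdays; the rest are weekends and were already excluded.
Business days: 48 − 6 = 42.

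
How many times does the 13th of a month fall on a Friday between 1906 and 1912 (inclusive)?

12

Friday-the-13ths by year:
1906: Apr, Jul
1907: Sep, Dec
1908: Mar, Nov
1909: Aug
1910: May
1911: Jan, Oct
1912: Sep, Dec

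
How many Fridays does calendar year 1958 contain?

1958-01-01 is a Wednesday.
From 1958-01-01 to 1958-12-31 is 365 days inclusive.
365 = 7 × 52 + 1, so there are 52 full weeks plus 1 extra day.
Each full week contributes one Friday: 52 so far.
The 1 extra day is Wed — none qualify.
Total: 52 + 0 = 52.

52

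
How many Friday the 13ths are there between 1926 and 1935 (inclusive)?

Friday-the-13ths by year:
1926: Aug
1927: May
1928: Jan, Apr, Jul
1929: Sep, Dec
1930: Jun
1931: Feb, Mar, Nov
1932: May
1933: Jan, Oct
1934: Apr, Jul
1935: Sep, Dec

18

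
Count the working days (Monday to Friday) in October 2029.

1 October 2029 is a Monday.
From 1 October 2029 to 31 October 2029 is 31 days inclusive.
31 = 7 × 4 + 3, so there are 4 full weeks plus 3 extra days.
Each full week contributes 5 weekdays (Mon–Fri): 4 × 5 = 20.
The 3 extra days are Mon, Tue, Wed — 3 of them qualify.
Total: 20 + 3 = 23.

23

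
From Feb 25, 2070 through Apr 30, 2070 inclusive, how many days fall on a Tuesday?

Feb 25, 2070 is a Tuesday.
The range spans 65 days (inclusive of both endpoints).
65 = 7 × 9 + 2, so there are 9 full weeks plus 2 extra days.
Each full week contributes one Tuesday: 9 so far.
The 2 extra days are Tue, Wed — 1 of them qualifies.
Total: 9 + 1 = 10.

10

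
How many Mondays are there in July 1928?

1928-07-01 is a Sunday.
That's 31 days from start to end, counting both.
31 = 7 × 4 + 3, so there are 4 full weeks plus 3 extra days.
Each full week contributes one Monday: 4 so far.
The 3 extra days are Sun, Mon, Tue — 1 of them qualifies.
Total: 4 + 1 = 5.

5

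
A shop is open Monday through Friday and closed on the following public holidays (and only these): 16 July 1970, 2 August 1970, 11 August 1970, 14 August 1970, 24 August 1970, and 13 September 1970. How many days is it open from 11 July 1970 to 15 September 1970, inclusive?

11 July 1970 is a Saturday.
That's 67 days from start to end, counting both.
67 = 7 × 9 + 4, so there are 9 full weeks plus 4 extra days.
Each full week contributes 5 weekdays (Mon–Fri): 9 × 5 = 45.
The 4 extra days are Sat, Sun, Mon, Tue — 2 of them qualify.
Total: 45 + 2 = 47.
Holidays: 16 July 1970 (Thu); 2 August 1970 (Sun); 11 August 1970 (Tue); 14 August 1970 (Fri); 24 August 1970 (Mon); 13 September 1970 (Sun).
4 of the 6 holidays fall on weekdays; the rest are weekends and were already excluded.
Business days: 47 − 4 = 43.

43 business days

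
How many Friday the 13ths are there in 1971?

The 13th falls on a Friday when the month's 13th has weekday Fri.
Jan 13 is Wed; Feb 13 is Sat; Mar 13 is Sat; Apr 13 is Tue; May 13 is Thu; Jun 13 is Sun; Jul 13 is Tue; Aug 13 is Fri ✓; Sep 13 is Mon; Oct 13 is Wed; Nov 13 is Sat; Dec 13 is Mon.
Friday the 13ths: Aug.

1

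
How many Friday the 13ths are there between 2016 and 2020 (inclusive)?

Friday-the-13ths by year:
2016: May
2017: Jan, Oct
2018: Apr, Jul
2019: Sep, Dec
2020: Mar, Nov

9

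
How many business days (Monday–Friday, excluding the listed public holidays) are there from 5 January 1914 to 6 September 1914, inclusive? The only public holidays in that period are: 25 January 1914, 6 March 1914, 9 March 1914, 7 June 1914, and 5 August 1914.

5 January 1914 is a Monday.
That's 245 days from start to end, counting both.
245 = 7 × 35, so the span is exactly 35 full weeks.
Each full week contributes 5 weekdays (Mon–Fri): 35 × 5 = 175.
Total: 175.
Holidays: 25 January 1914 (Sun); 6 March 1914 (Fri); 9 March 1914 (Mon); 7 June 1914 (Sun); 5 August 1914 (Wed).
3 of the 5 holidays fall on weekdays; the rest are weekends and were already excluded.
Business days: 175 − 3 = 172.

172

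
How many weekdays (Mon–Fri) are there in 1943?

261 weekdays

January 1, 1943 is a Friday.
That's 365 days from start to end, counting both.
365 = 7 × 52 + 1, so there are 52 full weeks plus 1 extra day.
Each full week contributes 5 weekdays (Mon–Fri): 52 × 5 = 260.
The 1 extra day is Fri — 1 of them qualifies.
Total: 260 + 1 = 261.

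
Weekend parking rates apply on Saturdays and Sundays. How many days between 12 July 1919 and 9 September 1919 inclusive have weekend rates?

18

12 July 1919 is a Saturday.
That's 60 days from start to end, counting both.
60 = 7 × 8 + 4, so there are 8 full weeks plus 4 extra days.
Each full week contributes 2 weekend days (Sat, Sun): 8 × 2 = 16.
The 4 extra days are Saturday, Sunday, Monday, Tuesday — 2 of them qualify.
Total: 16 + 2 = 18.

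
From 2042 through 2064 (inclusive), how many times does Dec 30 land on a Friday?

Day of week of December 30 in each year:
2042: Tue, 2043: Wed, 2044: Fri ✓, 2045: Sat, 2046: Sun, 2047: Mon, 2048: Wed, 2049: Thu, 2050: Fri ✓, 2051: Sat, 2052: Mon, 2053: Tue, 2054: Wed, 2055: Thu, 2056: Sat, 2057: Sun, 2058: Mon, 2059: Tue, 2060: Thu, 2061: Fri ✓, 2062: Sat, 2063: Sun, 2064: Tue
Fridays: 2044, 2050, 2061.

3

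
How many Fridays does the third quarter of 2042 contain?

July 1, 2042 is a Tuesday.
The range spans 92 days (inclusive of both endpoints).
92 = 7 × 13 + 1, so there are 13 full weeks plus 1 extra day.
Each full week contributes one Friday: 13 so far.
The 1 extra day is Tuesday — none qualify.
Total: 13 + 0 = 13.

13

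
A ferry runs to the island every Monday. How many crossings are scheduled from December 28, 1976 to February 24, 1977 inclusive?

December 28, 1976 is a Tuesday.
That's 59 days from start to end, counting both.
59 = 7 × 8 + 3, so there are 8 full weeks plus 3 extra days.
Each full week contributes one Monday: 8 so far.
The 3 extra days are Tuesday, Wednesday, Thursday — none qualify.
Total: 8 + 0 = 8.

8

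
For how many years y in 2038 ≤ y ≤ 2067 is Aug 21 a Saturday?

Day of week of August 21 in each year:
2038: Sat ✓, 2039: Sun, 2040: Tue, 2041: Wed, 2042: Thu, 2043: Fri, 2044: Sun, 2045: Mon, 2046: Tue, 2047: Wed, 2048: Fri, 2049: Sat ✓, 2050: Sun, 2051: Mon, 2052: Wed, 2053: Thu, 2054: Fri, 2055: Sat ✓, 2056: Mon, 2057: Tue, 2058: Wed, 2059: Thu, 2060: Sat ✓, 2061: Sun, 2062: Mon, 2063: Tue, 2064: Thu, 2065: Fri, 2066: Sat ✓, 2067: Sun
Saturdays: 2038, 2049, 2055, 2060, 2066.

5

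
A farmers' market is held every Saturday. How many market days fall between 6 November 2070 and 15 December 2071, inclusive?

58

6 November 2070 is a Thursday.
From 6 November 2070 to 15 December 2071 is 405 days inclusive.
405 = 7 × 57 + 6, so there are 57 full weeks plus 6 extra days.
Each full week contributes one Saturday: 57 so far.
The 6 extra days are Thursday, Friday, Saturday, Sunday, Monday, Tuesday — 1 of them qualifies.
Total: 57 + 1 = 58.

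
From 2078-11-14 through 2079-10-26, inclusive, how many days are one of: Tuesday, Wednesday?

100

2078-11-14 is a Monday.
From 2078-11-14 to 2079-10-26 is 347 days inclusive.
347 = 7 × 49 + 4, so there are 49 full weeks plus 4 extra days.
Each full week contributes 2 days from the set (Tue, Wed): 49 × 2 = 98.
The 4 extra days are Mon, Tue, Wed, Thu — 2 of them qualify.
Total: 98 + 2 = 100.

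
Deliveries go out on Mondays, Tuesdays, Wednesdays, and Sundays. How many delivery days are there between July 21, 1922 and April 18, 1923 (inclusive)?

July 21, 1922 is a Friday.
From July 21, 1922 to April 18, 1923 is 272 days inclusive.
272 = 7 × 38 + 6, so there are 38 full weeks plus 6 extra days.
Each full week contributes 4 days from the set (Mon, Tue, Wed, Sun): 38 × 4 = 152.
The 6 extra days are Fri, Sat, Sun, Mon, Tue, Wed — 4 of them qualify.
Total: 152 + 4 = 156.

156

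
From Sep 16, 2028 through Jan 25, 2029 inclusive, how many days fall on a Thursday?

19

Sep 16, 2028 is a Saturday.
The range spans 132 days (inclusive of both endpoints).
132 = 7 × 18 + 6, so there are 18 full weeks plus 6 extra days.
Each full week contributes one Thursday: 18 so far.
The 6 extra days are Saturday, Sunday, Monday, Tuesday, Wednesday, Thursday — 1 of them qualifies.
Total: 18 + 1 = 19.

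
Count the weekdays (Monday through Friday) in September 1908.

22 weekdays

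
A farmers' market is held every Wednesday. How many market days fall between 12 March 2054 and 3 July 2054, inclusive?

16 Wednesdays

12 March 2054 is a Thursday.
From 12 March 2054 to 3 July 2054 is 114 days inclusive.
114 = 7 × 16 + 2, so there are 16 full weeks plus 2 extra days.
Each full week contributes one Wednesday: 16 so far.
The 2 extra days are Thu, Fri — none qualify.
Total: 16 + 0 = 16.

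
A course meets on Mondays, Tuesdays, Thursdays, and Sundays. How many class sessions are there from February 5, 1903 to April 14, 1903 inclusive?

February 5, 1903 is a Thursday.
From February 5, 1903 to April 14, 1903 is 69 days inclusive.
69 = 7 × 9 + 6, so there are 9 full weeks plus 6 extra days.
Each full week contributes 4 days from the set (Mon, Tue, Thu, Sun): 9 × 4 = 36.
The 6 extra days are Thu, Fri, Sat, Sun, Mon, Tue — 4 of them qualify.
Total: 36 + 4 = 40.

40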